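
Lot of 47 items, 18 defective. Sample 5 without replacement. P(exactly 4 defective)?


Hypergeometric: C(18,4)×C(29,1)/C(47,5)
= 3060×29/1533939 = 29580/511313

P(X=4) = 29580/511313 ≈ 5.79%


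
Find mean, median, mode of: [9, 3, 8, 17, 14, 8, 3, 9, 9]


Sorted: [3, 3, 8, 8, 9, 9, 9, 14, 17]
Mean = 80/9
Median = 9
Freq: {9: 3, 3: 2, 8: 2, 17: 1, 14: 1}
Mode: [9]

Mean=80/9, Median=9, Mode=9


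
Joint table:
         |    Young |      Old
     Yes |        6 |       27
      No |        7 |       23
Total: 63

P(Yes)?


P(Yes) = (6+27)/63 = 33/63 = 11/21

P(Yes) = 11/21 ≈ 52.38%


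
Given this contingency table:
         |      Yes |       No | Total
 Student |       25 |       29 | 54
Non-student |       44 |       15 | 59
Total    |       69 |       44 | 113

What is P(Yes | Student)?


P(Yes | Student) = 25/(25+29) = 25/54

P(Yes|Student) = 25/54 ≈ 46.30%


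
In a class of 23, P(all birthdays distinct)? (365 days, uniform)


P(all different) = Π(365-i)/365 for i=0..22
= (365/365)×(364/365)×...×(343/365)
= 0.492703

P ≈ 0.4927 ≈ 49.27%


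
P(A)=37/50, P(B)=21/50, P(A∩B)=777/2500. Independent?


P(A)×P(B) = 777/2500
P(A∩B) = 777/2500
Equal ✓ → Independent

Yes, independent


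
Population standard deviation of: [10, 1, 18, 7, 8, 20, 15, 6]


Mean = 85/8
  (10-85/8)²=25/64
  (1-85/8)²=5929/64
  (18-85/8)²=3481/64
  (7-85/8)²=841/64
  (8-85/8)²=441/64
  (20-85/8)²=5625/64
  (15-85/8)²=1225/64
  (6-85/8)²=1369/64
Σ(x-μ)² = 2367/8
σ² = (2367/8)/8 = 2367/64

σ = √(2367/64) ≈ 6.0815


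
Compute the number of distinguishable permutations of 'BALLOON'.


Letters: 7, freq: {'B': 1, 'A': 1, 'L': 2, 'O': 2, 'N': 1}
7!/(1!×1!×2!×2!×1!) = 5040/4 = 1260

1260


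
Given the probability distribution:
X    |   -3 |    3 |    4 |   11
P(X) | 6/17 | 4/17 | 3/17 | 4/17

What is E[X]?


E[X] = Σ x·P(X=x)
= (-3)×(6/17) + (3)×(4/17) + (4)×(3/17) + (11)×(4/17)
= 50/17

E[X] = 50/17


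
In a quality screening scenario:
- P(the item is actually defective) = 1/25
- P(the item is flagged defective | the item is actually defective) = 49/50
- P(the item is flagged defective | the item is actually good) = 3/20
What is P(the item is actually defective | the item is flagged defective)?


Using Bayes' theorem:
P(A|B) = P(B|A)·P(A) / P(B)

P(the item is flagged defective) = 49/50 × 1/25 + 3/20 × 24/25
= 49/1250 + 18/125 = 229/1250

P(the item is actually defective|the item is flagged defective) = (49/1250) / (229/1250) = 49/229

P(the item is actually defective|the item is flagged defective) = 49/229 ≈ 21.40%


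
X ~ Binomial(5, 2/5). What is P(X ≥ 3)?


P(X ≥ 3) = Σ P(X=i) for i=3..5
P(X=3) = 144/625
P(X=4) = 48/625
P(X=5) = 32/3125
Sum = 992/3125

P(X ≥ 3) = 992/3125 ≈ 31.74%


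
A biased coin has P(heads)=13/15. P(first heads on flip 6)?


Geometric: P(X=6) = (1-p)^(k-1)×p = (2/15)^5×13/15 = 416/11390625

P(X=6) = 416/11390625 ≈ 0.00%


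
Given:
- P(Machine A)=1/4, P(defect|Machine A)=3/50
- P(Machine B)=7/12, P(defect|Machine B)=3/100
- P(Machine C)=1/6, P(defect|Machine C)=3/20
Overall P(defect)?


P(B) = Σ P(B|Aᵢ)×P(Aᵢ)
  3/50×1/4 = 3/200
  3/100×7/12 = 7/400
  3/20×1/6 = 1/40
Sum = 23/400

P(defect) = 23/400 ≈ 5.75%


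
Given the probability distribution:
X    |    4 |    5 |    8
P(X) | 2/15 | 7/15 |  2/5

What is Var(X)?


E[X] = 91/15
E[X²] = 197/5
Var(X) = E[X²] - (E[X])² = 197/5 - 8281/225 = 584/225

Var(X) = 584/225 ≈ 2.5956


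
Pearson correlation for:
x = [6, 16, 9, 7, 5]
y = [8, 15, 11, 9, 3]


n=5, Σx=43, Σy=46, Σxy=465, Σx²=447, Σy²=500
r = (5×465 - 43×46)/√((5×447 - 43²)(5×500 - 46²))
= 347/√(386×384) = 347/√148224 ≈ 347/384.9987 ≈ 0.9013

r ≈ 0.9013


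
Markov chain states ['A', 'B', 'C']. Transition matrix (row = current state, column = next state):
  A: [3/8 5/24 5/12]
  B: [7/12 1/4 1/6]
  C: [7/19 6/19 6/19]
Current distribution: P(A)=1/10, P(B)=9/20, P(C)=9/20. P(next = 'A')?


P(next=A) = Σᵢ P(now=i)×P(i→A)
= 1/10×3/8 + 9/20×7/12 + 9/20×7/19
= 3/80 + 21/80 + 63/380 = 177/380

P = 177/380 ≈ 0.4658


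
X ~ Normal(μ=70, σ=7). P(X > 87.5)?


z = (87.5-70)/7 = 2.5
P(X > 87.5) = 1 - P(Z ≤ 2.5) = 1 - 0.9938 = 0.0062

P(X > 87.5) ≈ 0.0062


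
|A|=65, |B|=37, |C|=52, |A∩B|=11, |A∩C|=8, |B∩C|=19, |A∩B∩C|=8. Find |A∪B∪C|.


|A∪B∪C| = 65+37+52-11-8-19+8 = 124

|A∪B∪C| = 124


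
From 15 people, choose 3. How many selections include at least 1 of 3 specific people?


Complement: C(15,3) - C(12,3) = 455 - 220 = 235

235


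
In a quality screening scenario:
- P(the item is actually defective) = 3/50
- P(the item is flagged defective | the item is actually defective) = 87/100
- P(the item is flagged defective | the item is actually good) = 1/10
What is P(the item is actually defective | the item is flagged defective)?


Using Bayes' theorem:
P(A|B) = P(B|A)·P(A) / P(B)

P(the item is flagged defective) = 87/100 × 3/50 + 1/10 × 47/50
= 261/5000 + 47/500 = 731/5000

P(the item is actually defective|the item is flagged defective) = (261/5000) / (731/5000) = 261/731

P(the item is actually defective|the item is flagged defective) = 261/731 ≈ 35.70%


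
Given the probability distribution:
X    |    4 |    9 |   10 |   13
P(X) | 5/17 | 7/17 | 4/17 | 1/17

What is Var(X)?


E[X] = 8
E[X²] = 1216/17
Var(X) = E[X²] - (E[X])² = 1216/17 - 64 = 128/17

Var(X) = 128/17 ≈ 7.5294


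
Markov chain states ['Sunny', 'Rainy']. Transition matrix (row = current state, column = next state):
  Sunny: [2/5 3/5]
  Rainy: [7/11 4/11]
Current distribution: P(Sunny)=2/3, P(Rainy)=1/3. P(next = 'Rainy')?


P(next=Rainy) = Σᵢ P(now=i)×P(i→Rainy)
= 2/3×3/5 + 1/3×4/11
= 2/5 + 4/33 = 86/165

P = 86/165 ≈ 0.5212


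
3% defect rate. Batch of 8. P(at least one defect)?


P(all good) = (97/100)^8 = 7837433594376961/10000000000000000
P(≥1 defect) = 2162566405623039/10000000000000000

P = 2162566405623039/10000000000000000 ≈ 21.63%


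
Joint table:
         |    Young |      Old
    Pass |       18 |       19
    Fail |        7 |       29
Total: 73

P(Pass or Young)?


P(Pass∨Young) = P(Pass) + P(Young) - P(Pass∧Young)
= (37 + 25 - 18)/73 = 44/73

P = 44/73 ≈ 60.27%


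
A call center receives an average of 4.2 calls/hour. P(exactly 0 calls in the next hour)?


Poisson(λ=4.2): P(X=0) = e^(-λ)×λ^k/k!
= e^(-4.2) × 4.2^0 / 0!
≈ 0.01499557682 × 1 / 1 ≈ 0.014996

P(X=0) ≈ 0.014996 ≈ 1.50%


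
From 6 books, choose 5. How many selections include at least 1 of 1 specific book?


Complement: C(6,5) - C(5,5) = 6 - 1 = 5

5


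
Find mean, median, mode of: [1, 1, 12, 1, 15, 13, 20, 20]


Sorted: [1, 1, 1, 12, 13, 15, 20, 20]
Mean = 83/8
Median = 25/2
Freq: {1: 3, 12: 1, 15: 1, 13: 1, 20: 2}
Mode: [1]

Mean=83/8, Median=25/2, Mode=1


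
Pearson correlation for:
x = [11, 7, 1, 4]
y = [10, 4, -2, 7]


n=4, Σx=23, Σy=19, Σxy=164, Σx²=187, Σy²=169
r = (4×164 - 23×19)/√((4×187 - 23²)(4×169 - 19²))
= 219/√(219×315) = 219/√68985 ≈ 219/262.6500 ≈ 0.8338

r ≈ 0.8338


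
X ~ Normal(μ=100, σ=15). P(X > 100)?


z = (100-100)/15 = 0.0
P(X > 100) = 1 - P(Z ≤ 0.0) = 1 - 0.5000 = 0.5000

P(X > 100) ≈ 0.5000


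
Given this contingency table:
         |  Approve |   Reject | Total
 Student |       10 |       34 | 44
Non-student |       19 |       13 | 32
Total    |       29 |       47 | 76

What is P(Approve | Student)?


P(Approve | Student) = 10/(10+34) = 10/44 = 5/22

P(Approve|Student) = 5/22 ≈ 22.73%


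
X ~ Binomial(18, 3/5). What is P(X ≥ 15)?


P(X ≥ 15) = Σ P(X=i) for i=15..18
P(X=15) = 93669664896/3814697265625
P(X=16) = 26344593252/3814697265625
P(X=17) = 4649045868/3814697265625
P(X=18) = 387420489/3814697265625
Sum = 25010144901/762939453125

P(X ≥ 15) = 25010144901/762939453125 ≈ 3.28%


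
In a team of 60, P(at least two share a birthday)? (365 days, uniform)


P(all different) = Π(365-i)/365 for i=0..59
= 0.005877
P(match) = 1 - 0.005877 = 0.994123

P ≈ 0.9941 ≈ 99.41%


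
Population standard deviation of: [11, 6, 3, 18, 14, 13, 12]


Mean = 77/7 = 11
  (11-11)²=0
  (6-11)²=25
  (3-11)²=64
  (18-11)²=49
  (14-11)²=9
  (13-11)²=4
  (12-11)²=1
Σ(x-μ)² = 152
σ² = 152/7

σ = √(152/7) ≈ 4.6599


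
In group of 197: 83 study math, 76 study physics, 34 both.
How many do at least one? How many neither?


|A∪B| = 83+76-34 = 125
Neither = 197-125 = 72

At least one: 125; Neither: 72


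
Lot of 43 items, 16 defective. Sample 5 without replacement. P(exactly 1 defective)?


Hypergeometric: C(16,1)×C(27,4)/C(43,5)
= 16×17550/962598 = 3600/12341

P(X=1) = 3600/12341 ≈ 29.17%


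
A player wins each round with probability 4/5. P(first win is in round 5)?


Geometric: P(X=5) = (1-p)^(k-1)×p = (1/5)^4×4/5 = 4/3125

P(X=5) = 4/3125 ≈ 0.13%


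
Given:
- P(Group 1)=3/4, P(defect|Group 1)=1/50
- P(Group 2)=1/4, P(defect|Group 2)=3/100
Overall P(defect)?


P(B) = Σ P(B|Aᵢ)×P(Aᵢ)
  1/50×3/4 = 3/200
  3/100×1/4 = 3/400
Sum = 9/400

P(defect) = 9/400 ≈ 2.25%


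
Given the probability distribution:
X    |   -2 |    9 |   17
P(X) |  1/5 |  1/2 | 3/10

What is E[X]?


E[X] = Σ x·P(X=x)
= (-2)×(1/5) + (9)×(1/2) + (17)×(3/10)
= 46/5

E[X] = 46/5


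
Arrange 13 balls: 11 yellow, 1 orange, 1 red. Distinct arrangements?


13!/(11!×1!×1!) = 156

156


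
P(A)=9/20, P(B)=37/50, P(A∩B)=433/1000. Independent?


P(A)×P(B) = 333/1000
P(A∩B) = 433/1000
Not equal → NOT independent

No, not independent


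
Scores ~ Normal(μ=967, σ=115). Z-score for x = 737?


z = (x - μ)/σ = (737 - 967)/115 = -2.0

z = -2.0


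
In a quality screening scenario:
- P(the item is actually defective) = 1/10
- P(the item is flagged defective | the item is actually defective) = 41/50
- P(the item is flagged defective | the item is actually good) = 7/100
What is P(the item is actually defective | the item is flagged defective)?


Using Bayes' theorem:
P(A|B) = P(B|A)·P(A) / P(B)

P(the item is flagged defective) = 41/50 × 1/10 + 7/100 × 9/10
= 41/500 + 63/1000 = 29/200

P(the item is actually defective|the item is flagged defective) = (41/500) / (29/200) = 82/145

P(the item is actually defective|the item is flagged defective) = 82/145 ≈ 56.55%


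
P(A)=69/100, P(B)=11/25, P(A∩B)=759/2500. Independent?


P(A)×P(B) = 759/2500
P(A∩B) = 759/2500
Equal ✓ → Independent

Yes, independent


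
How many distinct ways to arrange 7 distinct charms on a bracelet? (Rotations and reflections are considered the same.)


Free circular arrangements: rotations and reflections both identified.
(n-1)!/2 = 6!/2 = 720/2 = 360

360


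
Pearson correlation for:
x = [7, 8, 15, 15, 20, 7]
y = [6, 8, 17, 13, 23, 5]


n=6, Σx=72, Σy=72, Σxy=1051, Σx²=1012, Σy²=1112
r = (6×1051 - 72×72)/√((6×1012 - 72²)(6×1112 - 72²))
= 1122/√(888×1488) = 1122/√1321344 ≈ 1122/1149.4973 ≈ 0.9761

r ≈ 0.9761


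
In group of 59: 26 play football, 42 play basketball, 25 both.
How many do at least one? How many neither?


|A∪B| = 26+42-25 = 43
Neither = 59-43 = 16

At least one: 43; Neither: 16


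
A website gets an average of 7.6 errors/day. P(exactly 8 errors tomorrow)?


Poisson(λ=7.6): P(X=8) = e^(-λ)×λ^k/k!
= e^(-7.6) × 7.6^8 / 8!
≈ 0.0005004514334 × 11130347.8745 / 40320 ≈ 0.138150

P(X=8) ≈ 0.138150 ≈ 13.81%


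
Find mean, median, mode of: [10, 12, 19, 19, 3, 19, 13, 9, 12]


Sorted: [3, 9, 10, 12, 12, 13, 19, 19, 19]
Mean = 116/9
Median = 12
Freq: {10: 1, 12: 2, 19: 3, 3: 1, 13: 1, 9: 1}
Mode: [19]

Mean=116/9, Median=12, Mode=19


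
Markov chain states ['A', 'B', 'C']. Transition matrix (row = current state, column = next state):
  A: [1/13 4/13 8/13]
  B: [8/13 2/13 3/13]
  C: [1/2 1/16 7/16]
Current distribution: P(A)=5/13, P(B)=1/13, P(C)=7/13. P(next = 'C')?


P(next=C) = Σᵢ P(now=i)×P(i→C)
= 5/13×8/13 + 1/13×3/13 + 7/13×7/16
= 40/169 + 3/169 + 49/208 = 1325/2704

P = 1325/2704 ≈ 0.4900


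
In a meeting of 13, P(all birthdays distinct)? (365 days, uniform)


P(all different) = Π(365-i)/365 for i=0..12
= (365/365)×(364/365)×...×(353/365)
= 0.805590

P ≈ 0.8056 ≈ 80.56%


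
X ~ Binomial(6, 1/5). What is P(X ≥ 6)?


P(X ≥ 6) = Σ P(X=i) for i=6..6
P(X=6) = 1/15625
Sum = 1/15625

P(X ≥ 6) = 1/15625 ≈ 0.01%


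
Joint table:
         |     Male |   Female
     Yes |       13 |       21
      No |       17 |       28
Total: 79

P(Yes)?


P(Yes) = (13+21)/79 = 34/79

P(Yes) = 34/79 ≈ 43.04%


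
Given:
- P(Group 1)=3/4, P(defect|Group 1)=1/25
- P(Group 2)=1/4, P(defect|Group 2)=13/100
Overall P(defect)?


P(B) = Σ P(B|Aᵢ)×P(Aᵢ)
  1/25×3/4 = 3/100
  13/100×1/4 = 13/400
Sum = 1/16

P(defect) = 1/16 ≈ 6.25%


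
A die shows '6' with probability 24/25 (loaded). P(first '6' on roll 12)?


Geometric: P(X=12) = (1-p)^(k-1)×p = (1/25)^11×24/25 = 24/59604644775390625

P(X=12) = 24/59604644775390625 ≈ 0.00%


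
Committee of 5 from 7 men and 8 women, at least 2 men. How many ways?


Count by #men:
  2M,3W: C(7,2)×C(8,3)=1176
  3M,2W: C(7,3)×C(8,2)=980
  4M,1W: C(7,4)×C(8,1)=280
  5M,0W: C(7,5)×C(8,0)=21
Total = 2457

2457


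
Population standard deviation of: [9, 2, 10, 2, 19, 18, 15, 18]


Mean = 93/8
  (9-93/8)²=441/64
  (2-93/8)²=5929/64
  (10-93/8)²=169/64
  (2-93/8)²=5929/64
  (19-93/8)²=3481/64
  (18-93/8)²=2601/64
  (15-93/8)²=729/64
  (18-93/8)²=2601/64
Σ(x-μ)² = 2735/8
σ² = (2735/8)/8 = 2735/64

σ = √(2735/64) ≈ 6.5372


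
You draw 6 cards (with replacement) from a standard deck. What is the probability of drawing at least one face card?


P(not a face card) = 40/52 = 10/13
P(none in 6 draws) = (10/13)^6 = 1000000/4826809
P(≥1 face card) = 1 - 1000000/4826809 = 3826809/4826809

P = 3826809/4826809 ≈ 79.28%


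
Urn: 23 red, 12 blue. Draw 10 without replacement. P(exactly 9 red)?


Hypergeometric: C(23,9)×C(12,1)/C(35,10)
= 817190×12/183579396 = 4370/81809

P(X=9) = 4370/81809 ≈ 5.34%


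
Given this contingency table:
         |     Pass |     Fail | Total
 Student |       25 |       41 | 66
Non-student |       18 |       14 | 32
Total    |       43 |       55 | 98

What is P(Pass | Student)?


P(Pass | Student) = 25/(25+41) = 25/66

P(Pass|Student) = 25/66 ≈ 37.88%


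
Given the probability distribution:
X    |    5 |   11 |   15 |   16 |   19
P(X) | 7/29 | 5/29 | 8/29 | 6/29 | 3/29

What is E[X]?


E[X] = Σ x·P(X=x)
= (5)×(7/29) + (11)×(5/29) + (15)×(8/29) + (16)×(6/29) + (19)×(3/29)
= 363/29

E[X] = 363/29


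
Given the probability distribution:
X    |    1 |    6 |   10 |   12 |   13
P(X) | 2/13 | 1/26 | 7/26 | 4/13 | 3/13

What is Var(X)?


E[X] = 127/13
E[X²] = 1453/13
Var(X) = E[X²] - (E[X])² = 1453/13 - 16129/169 = 2760/169

Var(X) = 2760/169 ≈ 16.3314


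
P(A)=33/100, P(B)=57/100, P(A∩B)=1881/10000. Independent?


P(A)×P(B) = 1881/10000
P(A∩B) = 1881/10000
Equal ✓ → Independent

Yes, independent


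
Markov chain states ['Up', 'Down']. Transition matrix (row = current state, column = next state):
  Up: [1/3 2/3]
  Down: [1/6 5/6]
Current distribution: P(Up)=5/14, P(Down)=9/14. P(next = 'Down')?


P(next=Down) = Σᵢ P(now=i)×P(i→Down)
= 5/14×2/3 + 9/14×5/6
= 5/21 + 15/28 = 65/84

P = 65/84 ≈ 0.7738


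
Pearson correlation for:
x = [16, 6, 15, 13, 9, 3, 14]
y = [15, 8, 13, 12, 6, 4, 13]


n=7, Σx=76, Σy=71, Σxy=887, Σx²=972, Σy²=823
r = (7×887 - 76×71)/√((7×972 - 76²)(7×823 - 71²))
= 813/√(1028×720) = 813/√740160 ≈ 813/860.3255 ≈ 0.9450

r ≈ 0.9450


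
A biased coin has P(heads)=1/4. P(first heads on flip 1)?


Geometric: P(X=1) = (1-p)^(k-1)×p = (3/4)^0×1/4 = 1/4

P(X=1) = 1/4 ≈ 25.00%


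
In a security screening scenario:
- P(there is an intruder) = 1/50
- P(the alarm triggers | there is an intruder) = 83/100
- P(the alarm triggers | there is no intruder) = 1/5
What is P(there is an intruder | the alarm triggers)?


Using Bayes' theorem:
P(A|B) = P(B|A)·P(A) / P(B)

P(the alarm triggers) = 83/100 × 1/50 + 1/5 × 49/50
= 83/5000 + 49/250 = 1063/5000

P(there is an intruder|the alarm triggers) = (83/5000) / (1063/5000) = 83/1063

P(there is an intruder|the alarm triggers) = 83/1063 ≈ 7.81%


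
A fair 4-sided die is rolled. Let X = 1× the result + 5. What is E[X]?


E[die] = (1+4)/2 = 5/2
E[X] = 1×5/2 + 5 = 15/2

E[X] = 15/2


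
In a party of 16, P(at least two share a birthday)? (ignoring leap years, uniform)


P(all different) = Π(365-i)/365 for i=0..15
= 0.716396
P(match) = 1 - 0.716396 = 0.283604

P ≈ 0.2836 ≈ 28.36%


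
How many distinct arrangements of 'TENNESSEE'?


Letters: 9, freq: {'T': 1, 'E': 4, 'N': 2, 'S': 2}
9!/(1!×4!×2!×2!) = 362880/96 = 3780

3780


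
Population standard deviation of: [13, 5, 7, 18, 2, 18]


Mean = 63/6 = 21/2
  (13-21/2)²=25/4
  (5-21/2)²=121/4
  (7-21/2)²=49/4
  (18-21/2)²=225/4
  (2-21/2)²=289/4
  (18-21/2)²=225/4
Σ(x-μ)² = 467/2
σ² = (467/2)/6 = 467/12

σ = √(467/12) ≈ 6.2383


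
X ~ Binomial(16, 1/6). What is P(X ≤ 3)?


P(X ≤ 3) = Σ P(X=i) for i=0..3
P(X=0) = 152587890625/2821109907456
P(X=1) = 30517578125/176319369216
P(X=2) = 30517578125/117546246144
P(X=3) = 42724609375/176319369216
Sum = 2056884765625/2821109907456

P(X ≤ 3) = 2056884765625/2821109907456 ≈ 72.91%


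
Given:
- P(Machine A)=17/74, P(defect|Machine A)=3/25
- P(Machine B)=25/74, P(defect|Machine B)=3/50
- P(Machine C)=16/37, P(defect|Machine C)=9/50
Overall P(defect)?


P(B) = Σ P(B|Aᵢ)×P(Aᵢ)
  3/25×17/74 = 51/1850
  3/50×25/74 = 3/148
  9/50×16/37 = 72/925
Sum = 93/740

P(defect) = 93/740 ≈ 12.57%


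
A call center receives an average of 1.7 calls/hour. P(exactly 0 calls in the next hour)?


Poisson(λ=1.7): P(X=0) = e^(-λ)×λ^k/k!
= e^(-1.7) × 1.7^0 / 0!
≈ 0.1826835241 × 1 / 1 ≈ 0.182684

P(X=0) ≈ 0.182684 ≈ 18.27%


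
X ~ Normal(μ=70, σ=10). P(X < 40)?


z = (40-70)/10 = -3.0
P(Z < -3.0) = 0.0013

P(X < 40) ≈ 0.0013


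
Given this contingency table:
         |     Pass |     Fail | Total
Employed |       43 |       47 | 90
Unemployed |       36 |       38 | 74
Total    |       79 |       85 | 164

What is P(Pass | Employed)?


P(Pass | Employed) = 43/(43+47) = 43/90

P(Pass|Employed) = 43/90 ≈ 47.78%


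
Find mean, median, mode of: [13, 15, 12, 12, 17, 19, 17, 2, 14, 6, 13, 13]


Sorted: [2, 6, 12, 12, 13, 13, 13, 14, 15, 17, 17, 19]
Mean = 153/12 = 51/4
Median = 13
Freq: {13: 3, 15: 1, 12: 2, 17: 2, 19: 1, 2: 1, 14: 1, 6: 1}
Mode: [13]

Mean=51/4, Median=13, Mode=13


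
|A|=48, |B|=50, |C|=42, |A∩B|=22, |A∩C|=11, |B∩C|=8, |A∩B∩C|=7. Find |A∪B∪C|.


|A∪B∪C| = 48+50+42-22-11-8+7 = 106

|A∪B∪C| = 106


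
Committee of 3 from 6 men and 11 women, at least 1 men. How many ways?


Count by #men:
  1M,2W: C(6,1)×C(11,2)=330
  2M,1W: C(6,2)×C(11,1)=165
  3M,0W: C(6,3)×C(11,0)=20
Total = 515

515


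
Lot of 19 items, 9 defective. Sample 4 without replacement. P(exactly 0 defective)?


Hypergeometric: C(9,0)×C(10,4)/C(19,4)
= 1×210/3876 = 35/646

P(X=0) = 35/646 ≈ 5.42%


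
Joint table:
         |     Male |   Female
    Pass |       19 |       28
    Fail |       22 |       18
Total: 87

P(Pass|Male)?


P(Pass|Male) = 19/(19+22) = 19/41

P = 19/41 ≈ 46.34%


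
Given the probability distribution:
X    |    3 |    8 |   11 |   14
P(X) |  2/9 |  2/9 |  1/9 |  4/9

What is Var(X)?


E[X] = 89/9
E[X²] = 1051/9
Var(X) = E[X²] - (E[X])² = 1051/9 - 7921/81 = 1538/81

Var(X) = 1538/81 ≈ 18.9877


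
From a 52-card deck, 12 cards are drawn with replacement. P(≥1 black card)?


P(not a black card) = 26/52 = 1/2
P(none in 12 draws) = (1/2)^12 = 1/4096
P(≥1 black card) = 1 - 1/4096 = 4095/4096

P = 4095/4096 ≈ 99.98%


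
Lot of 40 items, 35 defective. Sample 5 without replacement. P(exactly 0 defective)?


Hypergeometric: C(35,0)×C(5,5)/C(40,5)
= 1×1/658008 = 1/658008

P(X=0) = 1/658008 ≈ 0.00%


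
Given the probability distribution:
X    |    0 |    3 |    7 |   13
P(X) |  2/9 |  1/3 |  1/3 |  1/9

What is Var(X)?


E[X] = 43/9
E[X²] = 343/9
Var(X) = E[X²] - (E[X])² = 343/9 - 1849/81 = 1238/81

Var(X) = 1238/81 ≈ 15.2840


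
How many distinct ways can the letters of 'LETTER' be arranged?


Letters: 6, freq: {'L': 1, 'E': 2, 'T': 2, 'R': 1}
6!/(1!×2!×2!×1!) = 720/4 = 180

180


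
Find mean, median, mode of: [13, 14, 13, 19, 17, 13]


Sorted: [13, 13, 13, 14, 17, 19]
Mean = 89/6
Median = 27/2
Freq: {13: 3, 14: 1, 19: 1, 17: 1}
Mode: [13]

Mean=89/6, Median=27/2, Mode=13


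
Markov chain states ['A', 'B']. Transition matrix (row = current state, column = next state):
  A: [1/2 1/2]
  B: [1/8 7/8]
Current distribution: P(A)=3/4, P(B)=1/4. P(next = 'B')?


P(next=B) = Σᵢ P(now=i)×P(i→B)
= 3/4×1/2 + 1/4×7/8
= 3/8 + 7/32 = 19/32

P = 19/32 ≈ 0.5938


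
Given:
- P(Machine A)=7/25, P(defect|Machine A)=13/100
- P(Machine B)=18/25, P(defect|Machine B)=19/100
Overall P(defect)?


P(B) = Σ P(B|Aᵢ)×P(Aᵢ)
  13/100×7/25 = 91/2500
  19/100×18/25 = 171/1250
Sum = 433/2500

P(defect) = 433/2500 ≈ 17.32%


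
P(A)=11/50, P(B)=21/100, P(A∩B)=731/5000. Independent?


P(A)×P(B) = 231/5000
P(A∩B) = 731/5000
Not equal → NOT independent

No, not independent


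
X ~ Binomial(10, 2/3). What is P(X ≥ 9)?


P(X ≥ 9) = Σ P(X=i) for i=9..10
P(X=9) = 5120/59049
P(X=10) = 1024/59049
Sum = 2048/19683

P(X ≥ 9) = 2048/19683 ≈ 10.40%


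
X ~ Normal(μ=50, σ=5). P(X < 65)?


z = (65-50)/5 = 3.0
P(Z < 3.0) = 0.9987

P(X < 65) ≈ 0.9987


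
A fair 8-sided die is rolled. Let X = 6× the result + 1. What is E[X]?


E[die] = (1+8)/2 = 9/2
E[X] = 6×9/2 + 1 = 28

E[X] = 28


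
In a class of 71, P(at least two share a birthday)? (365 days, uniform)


P(all different) = Π(365-i)/365 for i=0..70
= 0.000679
P(match) = 1 - 0.000679 = 0.999321

P ≈ 0.9993 ≈ 99.93%


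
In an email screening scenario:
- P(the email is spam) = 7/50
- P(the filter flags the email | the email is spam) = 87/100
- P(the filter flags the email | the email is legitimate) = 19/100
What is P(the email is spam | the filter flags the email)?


Using Bayes' theorem:
P(A|B) = P(B|A)·P(A) / P(B)

P(the filter flags the email) = 87/100 × 7/50 + 19/100 × 43/50
= 609/5000 + 817/5000 = 713/2500

P(the email is spam|the filter flags the email) = (609/5000) / (713/2500) = 609/1426

P(the email is spam|the filter flags the email) = 609/1426 ≈ 42.71%


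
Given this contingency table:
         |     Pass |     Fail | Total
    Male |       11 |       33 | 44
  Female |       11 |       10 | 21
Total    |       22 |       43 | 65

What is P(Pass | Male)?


P(Pass | Male) = 11/(11+33) = 11/44 = 1/4

P(Pass|Male) = 1/4 ≈ 25.00%


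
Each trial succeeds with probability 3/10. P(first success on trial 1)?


Geometric: P(X=1) = (1-p)^(k-1)×p = (7/10)^0×3/10 = 3/10

P(X=1) = 3/10 ≈ 30.00%


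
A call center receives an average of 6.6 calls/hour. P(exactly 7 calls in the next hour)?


Poisson(λ=6.6): P(X=7) = e^(-λ)×λ^k/k!
= e^(-6.6) × 6.6^7 / 7!
≈ 0.001360368038 × 545516.070106 / 5040 ≈ 0.147243

P(X=7) ≈ 0.147243 ≈ 14.72%


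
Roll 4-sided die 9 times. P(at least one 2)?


P(no 2)^9 = (3/4)^9 = 19683/262144
P(≥1) = 1 - 19683/262144 = 242461/262144

P = 242461/262144 ≈ 92.49%


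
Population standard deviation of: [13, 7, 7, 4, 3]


Mean = 34/5
  (13-34/5)²=961/25
  (7-34/5)²=1/25
  (7-34/5)²=1/25
  (4-34/5)²=196/25
  (3-34/5)²=361/25
Σ(x-μ)² = 304/5
σ² = (304/5)/5 = 304/25

σ = √(304/25) ≈ 3.4871


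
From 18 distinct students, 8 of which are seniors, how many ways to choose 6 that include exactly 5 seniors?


Choose 5 of the 8 seniors and 1 of the other 10 students:
C(8,5)×C(10,1) = 56×10 = 560

560


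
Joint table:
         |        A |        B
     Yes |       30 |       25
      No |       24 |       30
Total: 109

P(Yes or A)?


P(Yes∨A) = P(Yes) + P(A) - P(Yes∧A)
= (55 + 54 - 30)/109 = 79/109

P = 79/109 ≈ 72.48%


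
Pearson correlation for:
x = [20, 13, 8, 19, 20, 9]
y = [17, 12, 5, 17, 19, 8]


n=6, Σx=89, Σy=78, Σxy=1311, Σx²=1475, Σy²=1172
r = (6×1311 - 89×78)/√((6×1475 - 89²)(6×1172 - 78²))
= 924/√(929×948) = 924/√880692 ≈ 924/938.4519 ≈ 0.9846

r ≈ 0.9846


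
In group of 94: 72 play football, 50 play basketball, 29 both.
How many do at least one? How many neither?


|A∪B| = 72+50-29 = 93
Neither = 94-93 = 1

At least one: 93; Neither: 1


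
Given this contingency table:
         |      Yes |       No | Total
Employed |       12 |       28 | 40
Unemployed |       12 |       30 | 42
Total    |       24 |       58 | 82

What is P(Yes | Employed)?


P(Yes | Employed) = 12/(12+28) = 12/40 = 3/10

P(Yes|Employed) = 3/10 ≈ 30.00%


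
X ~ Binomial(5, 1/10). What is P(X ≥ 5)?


P(X ≥ 5) = Σ P(X=i) for i=5..5
P(X=5) = 1/100000
Sum = 1/100000

P(X ≥ 5) = 1/100000 ≈ 0.00%


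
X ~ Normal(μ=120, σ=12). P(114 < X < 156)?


z₁=(114-120)/12=-0.5, z₂=(156-120)/12=3.0
P = Φ(3.0) - Φ(-0.5) = 0.998650 - 0.308538 = 0.690112 ≈ 0.6901

P(114 < X < 156) ≈ 0.6901


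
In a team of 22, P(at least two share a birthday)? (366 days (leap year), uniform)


P(all different) = Π(366-i)/366 for i=0..21
= 0.525249
P(match) = 1 - 0.525249 = 0.474751

P ≈ 0.4748 ≈ 47.48%


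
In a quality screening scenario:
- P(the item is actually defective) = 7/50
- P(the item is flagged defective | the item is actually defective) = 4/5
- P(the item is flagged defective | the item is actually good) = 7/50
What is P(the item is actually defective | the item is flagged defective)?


Using Bayes' theorem:
P(A|B) = P(B|A)·P(A) / P(B)

P(the item is flagged defective) = 4/5 × 7/50 + 7/50 × 43/50
= 14/125 + 301/2500 = 581/2500

P(the item is actually defective|the item is flagged defective) = (14/125) / (581/2500) = 40/83

P(the item is actually defective|the item is flagged defective) = 40/83 ≈ 48.19%


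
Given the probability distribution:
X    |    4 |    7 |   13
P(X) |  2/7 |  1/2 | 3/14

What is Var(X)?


E[X] = 52/7
E[X²] = 457/7
Var(X) = E[X²] - (E[X])² = 457/7 - 2704/49 = 495/49

Var(X) = 495/49 ≈ 10.1020


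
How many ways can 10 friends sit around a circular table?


Circular arrangements of 10 distinct objects: fix one position to break rotational symmetry.
(n-1)! = 9! = 362880

362880


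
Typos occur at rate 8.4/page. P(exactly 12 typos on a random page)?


Poisson(λ=8.4): P(X=12) = e^(-λ)×λ^k/k!
= e^(-8.4) × 8.4^12 / 12!
≈ 0.0002248673242 × 123410307017 / 479001600 ≈ 0.057935

P(X=12) ≈ 0.057935 ≈ 5.79%


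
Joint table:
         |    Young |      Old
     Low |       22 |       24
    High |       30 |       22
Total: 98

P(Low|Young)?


P(Low|Young) = 22/(22+30) = 22/52 = 11/26

P = 11/26 ≈ 42.31%


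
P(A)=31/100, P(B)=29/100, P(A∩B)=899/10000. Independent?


P(A)×P(B) = 899/10000
P(A∩B) = 899/10000
Equal ✓ → Independent

Yes, independent


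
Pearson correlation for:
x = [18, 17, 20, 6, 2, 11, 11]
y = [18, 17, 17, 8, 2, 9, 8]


n=7, Σx=85, Σy=79, Σxy=1192, Σx²=1295, Σy²=1115
r = (7×1192 - 85×79)/√((7×1295 - 85²)(7×1115 - 79²))
= 1629/√(1840×1564) = 1629/√2877760 ≈ 1629/1696.3962 ≈ 0.9603

r ≈ 0.9603


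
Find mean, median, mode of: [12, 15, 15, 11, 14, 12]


Sorted: [11, 12, 12, 14, 15, 15]
Mean = 79/6
Median = 13
Freq: {12: 2, 15: 2, 11: 1, 14: 1}
Mode: [12, 15]

Mean=79/6, Median=13, Mode=[12, 15]


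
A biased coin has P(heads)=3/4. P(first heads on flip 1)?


Geometric: P(X=1) = (1-p)^(k-1)×p = (1/4)^0×3/4 = 3/4

P(X=1) = 3/4 ≈ 75.00%


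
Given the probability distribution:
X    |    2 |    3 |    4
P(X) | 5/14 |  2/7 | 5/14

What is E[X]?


E[X] = Σ x·P(X=x)
= (2)×(5/14) + (3)×(2/7) + (4)×(5/14)
= 3

E[X] = 3


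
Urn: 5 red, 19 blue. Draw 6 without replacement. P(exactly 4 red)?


Hypergeometric: C(5,4)×C(19,2)/C(24,6)
= 5×171/134596 = 45/7084

P(X=4) = 45/7084 ≈ 0.64%


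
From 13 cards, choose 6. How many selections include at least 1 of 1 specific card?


Complement: C(13,6) - C(12,6) = 1716 - 924 = 792

792


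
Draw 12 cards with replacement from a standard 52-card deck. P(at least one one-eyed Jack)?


P(not a one-eyed Jack) = 50/52 = 25/26
P(none in 12 draws) = (25/26)^12 = 59604644775390625/95428956661682176
P(≥1 one-eyed Jack) = 1 - 59604644775390625/95428956661682176 = 35824311886291551/95428956661682176

P = 35824311886291551/95428956661682176 ≈ 37.54%


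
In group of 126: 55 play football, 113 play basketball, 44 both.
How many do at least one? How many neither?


|A∪B| = 55+113-44 = 124
Neither = 126-124 = 2

At least one: 124; Neither: 2


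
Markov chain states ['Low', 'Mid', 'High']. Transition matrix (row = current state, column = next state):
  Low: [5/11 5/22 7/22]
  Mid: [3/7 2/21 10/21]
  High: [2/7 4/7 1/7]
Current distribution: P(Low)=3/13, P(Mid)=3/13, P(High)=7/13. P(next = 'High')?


P(next=High) = Σᵢ P(now=i)×P(i→High)
= 3/13×7/22 + 3/13×10/21 + 7/13×1/7
= 21/286 + 10/91 + 1/13 = 521/2002

P = 521/2002 ≈ 0.2602


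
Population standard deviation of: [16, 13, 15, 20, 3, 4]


Mean = 71/6
  (16-71/6)²=625/36
  (13-71/6)²=49/36
  (15-71/6)²=361/36
  (20-71/6)²=2401/36
  (3-71/6)²=2809/36
  (4-71/6)²=2209/36
Σ(x-μ)² = 1409/6
σ² = (1409/6)/6 = 1409/36

σ = √(1409/36) ≈ 6.2561


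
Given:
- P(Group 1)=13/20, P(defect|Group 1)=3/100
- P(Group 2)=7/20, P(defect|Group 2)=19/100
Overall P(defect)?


P(B) = Σ P(B|Aᵢ)×P(Aᵢ)
  3/100×13/20 = 39/2000
  19/100×7/20 = 133/2000
Sum = 43/500

P(defect) = 43/500 ≈ 8.60%


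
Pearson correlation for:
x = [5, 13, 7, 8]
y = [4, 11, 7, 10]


n=4, Σx=33, Σy=32, Σxy=292, Σx²=307, Σy²=286
r = (4×292 - 33×32)/√((4×307 - 33²)(4×286 - 32²))
= 112/√(139×120) = 112/√16680 ≈ 112/129.1511 ≈ 0.8672

r ≈ 0.8672


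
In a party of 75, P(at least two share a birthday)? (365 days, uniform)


P(all different) = Π(365-i)/365 for i=0..74
= 0.000280
P(match) = 1 - 0.000280 = 0.999720

P ≈ 0.9997 ≈ 99.97%


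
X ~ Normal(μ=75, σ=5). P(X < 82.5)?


z = (82.5-75)/5 = 1.5
P(Z < 1.5) = 0.9332

P(X < 82.5) ≈ 0.9332


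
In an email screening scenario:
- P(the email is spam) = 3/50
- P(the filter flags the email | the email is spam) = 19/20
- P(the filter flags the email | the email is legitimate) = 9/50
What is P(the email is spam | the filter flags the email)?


Using Bayes' theorem:
P(A|B) = P(B|A)·P(A) / P(B)

P(the filter flags the email) = 19/20 × 3/50 + 9/50 × 47/50
= 57/1000 + 423/2500 = 1131/5000

P(the email is spam|the filter flags the email) = (57/1000) / (1131/5000) = 95/377

P(the email is spam|the filter flags the email) = 95/377 ≈ 25.20%


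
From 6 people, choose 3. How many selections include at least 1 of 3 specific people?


Complement: C(6,3) - C(3,3) = 20 - 1 = 19

19


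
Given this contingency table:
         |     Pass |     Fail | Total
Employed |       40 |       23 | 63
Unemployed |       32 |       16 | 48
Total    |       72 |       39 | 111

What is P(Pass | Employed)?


P(Pass | Employed) = 40/(40+23) = 40/63

P(Pass|Employed) = 40/63 ≈ 63.49%


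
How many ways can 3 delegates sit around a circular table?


Circular arrangements of 3 distinct objects: fix one position to break rotational symmetry.
(n-1)! = 2! = 2

2


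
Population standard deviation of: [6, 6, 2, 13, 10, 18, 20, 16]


Mean = 91/8
  (6-91/8)²=1849/64
  (6-91/8)²=1849/64
  (2-91/8)²=5625/64
  (13-91/8)²=169/64
  (10-91/8)²=121/64
  (18-91/8)²=2809/64
  (20-91/8)²=4761/64
  (16-91/8)²=1369/64
Σ(x-μ)² = 2319/8
σ² = (2319/8)/8 = 2319/64

σ = √(2319/64) ≈ 6.0195


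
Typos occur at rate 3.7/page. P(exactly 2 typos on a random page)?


Poisson(λ=3.7): P(X=2) = e^(-λ)×λ^k/k!
= e^(-3.7) × 3.7^2 / 2!
≈ 0.02472352647 × 13.69 / 2 ≈ 0.169233

P(X=2) ≈ 0.169233 ≈ 16.92%


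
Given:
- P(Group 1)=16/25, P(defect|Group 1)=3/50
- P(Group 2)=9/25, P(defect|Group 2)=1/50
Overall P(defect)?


P(B) = Σ P(B|Aᵢ)×P(Aᵢ)
  3/50×16/25 = 24/625
  1/50×9/25 = 9/1250
Sum = 57/1250

P(defect) = 57/1250 ≈ 4.56%


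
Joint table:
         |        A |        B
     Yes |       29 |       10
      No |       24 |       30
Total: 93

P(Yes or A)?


P(Yes∨A) = P(Yes) + P(A) - P(Yes∧A)
= (39 + 53 - 29)/93 = 63/93 = 21/31

P = 21/31 ≈ 67.74%


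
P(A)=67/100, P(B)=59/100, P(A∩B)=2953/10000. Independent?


P(A)×P(B) = 3953/10000
P(A∩B) = 2953/10000
Not equal → NOT independent

No, not independent


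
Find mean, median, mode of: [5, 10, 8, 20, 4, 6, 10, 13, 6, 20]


Sorted: [4, 5, 6, 6, 8, 10, 10, 13, 20, 20]
Mean = 102/10 = 51/5
Median = 9
Freq: {5: 1, 10: 2, 8: 1, 20: 2, 4: 1, 6: 2, 13: 1}
Mode: [6, 10, 20]

Mean=51/5, Median=9, Mode=[6, 10, 20]


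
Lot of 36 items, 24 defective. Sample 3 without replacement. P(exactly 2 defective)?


Hypergeometric: C(24,2)×C(12,1)/C(36,3)
= 276×12/7140 = 276/595

P(X=2) = 276/595 ≈ 46.39%


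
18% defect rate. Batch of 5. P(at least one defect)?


P(all good) = (41/50)^5 = 115856201/312500000
P(≥1 defect) = 196643799/312500000

P = 196643799/312500000 ≈ 62.93%


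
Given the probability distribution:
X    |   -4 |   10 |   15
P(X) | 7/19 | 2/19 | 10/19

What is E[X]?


E[X] = Σ x·P(X=x)
= (-4)×(7/19) + (10)×(2/19) + (15)×(10/19)
= 142/19

E[X] = 142/19


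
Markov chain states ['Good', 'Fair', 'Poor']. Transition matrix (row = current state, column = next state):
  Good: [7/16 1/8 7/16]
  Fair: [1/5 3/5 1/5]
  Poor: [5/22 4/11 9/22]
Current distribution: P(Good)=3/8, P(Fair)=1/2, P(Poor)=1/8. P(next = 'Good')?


P(next=Good) = Σᵢ P(now=i)×P(i→Good)
= 3/8×7/16 + 1/2×1/5 + 1/8×5/22
= 21/128 + 1/10 + 5/176 = 2059/7040

P = 2059/7040 ≈ 0.2925


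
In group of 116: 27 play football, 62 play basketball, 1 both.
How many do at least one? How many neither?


|A∪B| = 27+62-1 = 88
Neither = 116-88 = 28

At least one: 88; Neither: 28


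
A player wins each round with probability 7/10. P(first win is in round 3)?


Geometric: P(X=3) = (1-p)^(k-1)×p = (3/10)^2×7/10 = 63/1000

P(X=3) = 63/1000 ≈ 6.30%


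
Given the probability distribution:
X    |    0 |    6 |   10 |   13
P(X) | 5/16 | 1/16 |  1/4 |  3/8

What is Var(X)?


E[X] = 31/4
E[X²] = 725/8
Var(X) = E[X²] - (E[X])² = 725/8 - 961/16 = 489/16

Var(X) = 489/16 ≈ 30.5625


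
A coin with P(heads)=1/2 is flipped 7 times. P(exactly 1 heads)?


Binomial: P(X=1) = C(7,1)×p^1×(1-p)^6
= 7 × 1/2 × 1/64 = 7/128

P(X=1) = 7/128 ≈ 5.47%


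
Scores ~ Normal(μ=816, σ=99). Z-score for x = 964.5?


z = (x - μ)/σ = (964.5 - 816)/99 = 1.5

z = 1.5


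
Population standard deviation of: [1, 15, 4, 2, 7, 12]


Mean = 41/6
  (1-41/6)²=1225/36
  (15-41/6)²=2401/36
  (4-41/6)²=289/36
  (2-41/6)²=841/36
  (7-41/6)²=1/36
  (12-41/6)²=961/36
Σ(x-μ)² = 953/6
σ² = (953/6)/6 = 953/36

σ = √(953/36) ≈ 5.1451


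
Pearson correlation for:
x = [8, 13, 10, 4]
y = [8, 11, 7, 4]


n=4, Σx=35, Σy=30, Σxy=293, Σx²=349, Σy²=250
r = (4×293 - 35×30)/√((4×349 - 35²)(4×250 - 30²))
= 122/√(171×100) = 122/√17100 ≈ 122/130.7670 ≈ 0.9330

r ≈ 0.9330


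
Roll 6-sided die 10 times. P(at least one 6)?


P(no 6)^10 = (5/6)^10 = 9765625/60466176
P(≥1) = 1 - 9765625/60466176 = 50700551/60466176

P = 50700551/60466176 ≈ 83.85%


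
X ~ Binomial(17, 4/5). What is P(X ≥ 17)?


P(X ≥ 17) = Σ P(X=i) for i=17..17
P(X=17) = 17179869184/762939453125
Sum = 17179869184/762939453125

P(X ≥ 17) = 17179869184/762939453125 ≈ 2.25%


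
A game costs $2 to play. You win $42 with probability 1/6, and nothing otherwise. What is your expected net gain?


E[gain] = (42-2)×1/6 + (-2)×5/6
= 20/3 - 5/3 = 5

Expected net gain = $5 ≈ $5.00


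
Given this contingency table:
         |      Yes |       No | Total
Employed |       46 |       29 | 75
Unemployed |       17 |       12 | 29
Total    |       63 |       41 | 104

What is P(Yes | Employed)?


P(Yes | Employed) = 46/(46+29) = 46/75

P(Yes|Employed) = 46/75 ≈ 61.33%


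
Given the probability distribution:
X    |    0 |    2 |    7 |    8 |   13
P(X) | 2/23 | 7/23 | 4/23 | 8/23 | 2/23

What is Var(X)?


E[X] = 132/23
E[X²] = 1074/23
Var(X) = E[X²] - (E[X])² = 1074/23 - 17424/529 = 7278/529

Var(X) = 7278/529 ≈ 13.7580


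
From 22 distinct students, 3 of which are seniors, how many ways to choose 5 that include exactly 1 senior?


Choose 1 of the 3 seniors and 4 of the other 19 students:
C(3,1)×C(19,4) = 3×3876 = 11628

11628


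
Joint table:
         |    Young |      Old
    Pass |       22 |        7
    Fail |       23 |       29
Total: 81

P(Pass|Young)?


P(Pass|Young) = 22/(22+23) = 22/45

P = 22/45 ≈ 48.89%


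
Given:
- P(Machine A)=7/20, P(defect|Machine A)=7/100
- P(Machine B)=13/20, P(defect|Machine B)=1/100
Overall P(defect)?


P(B) = Σ P(B|Aᵢ)×P(Aᵢ)
  7/100×7/20 = 49/2000
  1/100×13/20 = 13/2000
Sum = 31/1000

P(defect) = 31/1000 ≈ 3.10%


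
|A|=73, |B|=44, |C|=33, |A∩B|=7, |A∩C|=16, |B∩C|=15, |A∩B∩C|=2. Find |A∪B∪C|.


|A∪B∪C| = 73+44+33-7-16-15+2 = 114

|A∪B∪C| = 114


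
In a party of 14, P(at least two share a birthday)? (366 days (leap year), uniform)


P(all different) = Π(366-i)/366 for i=0..13
= 0.777440
P(match) = 1 - 0.777440 = 0.222560

P ≈ 0.2226 ≈ 22.26%


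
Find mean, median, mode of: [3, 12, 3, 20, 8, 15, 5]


Sorted: [3, 3, 5, 8, 12, 15, 20]
Mean = 66/7
Median = 8
Freq: {3: 2, 12: 1, 20: 1, 8: 1, 15: 1, 5: 1}
Mode: [3]

Mean=66/7, Median=8, Mode=3


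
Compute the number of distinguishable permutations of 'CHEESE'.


Letters: 6, freq: {'C': 1, 'H': 1, 'E': 3, 'S': 1}
6!/(1!×1!×3!×1!) = 720/6 = 120

120


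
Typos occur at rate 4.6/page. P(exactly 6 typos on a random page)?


Poisson(λ=4.6): P(X=6) = e^(-λ)×λ^k/k!
= e^(-4.6) × 4.6^6 / 6!
≈ 0.01005183574 × 9474.296896 / 720 ≈ 0.132270

P(X=6) ≈ 0.132270 ≈ 13.23%


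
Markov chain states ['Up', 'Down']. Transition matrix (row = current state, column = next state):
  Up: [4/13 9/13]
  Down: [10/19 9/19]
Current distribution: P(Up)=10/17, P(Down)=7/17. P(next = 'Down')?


P(next=Down) = Σᵢ P(now=i)×P(i→Down)
= 10/17×9/13 + 7/17×9/19
= 90/221 + 63/323 = 2529/4199

P = 2529/4199 ≈ 0.6023


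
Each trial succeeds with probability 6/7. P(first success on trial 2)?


Geometric: P(X=2) = (1-p)^(k-1)×p = (1/7)^1×6/7 = 6/49

P(X=2) = 6/49 ≈ 12.24%


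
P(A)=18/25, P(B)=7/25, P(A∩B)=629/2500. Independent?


P(A)×P(B) = 126/625
P(A∩B) = 629/2500
Not equal → NOT independent

No, not independent


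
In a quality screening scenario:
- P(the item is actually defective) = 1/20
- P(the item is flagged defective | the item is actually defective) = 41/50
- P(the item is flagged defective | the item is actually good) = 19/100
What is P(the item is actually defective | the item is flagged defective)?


Using Bayes' theorem:
P(A|B) = P(B|A)·P(A) / P(B)

P(the item is flagged defective) = 41/50 × 1/20 + 19/100 × 19/20
= 41/1000 + 361/2000 = 443/2000

P(the item is actually defective|the item is flagged defective) = (41/1000) / (443/2000) = 82/443

P(the item is actually defective|the item is flagged defective) = 82/443 ≈ 18.51%
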